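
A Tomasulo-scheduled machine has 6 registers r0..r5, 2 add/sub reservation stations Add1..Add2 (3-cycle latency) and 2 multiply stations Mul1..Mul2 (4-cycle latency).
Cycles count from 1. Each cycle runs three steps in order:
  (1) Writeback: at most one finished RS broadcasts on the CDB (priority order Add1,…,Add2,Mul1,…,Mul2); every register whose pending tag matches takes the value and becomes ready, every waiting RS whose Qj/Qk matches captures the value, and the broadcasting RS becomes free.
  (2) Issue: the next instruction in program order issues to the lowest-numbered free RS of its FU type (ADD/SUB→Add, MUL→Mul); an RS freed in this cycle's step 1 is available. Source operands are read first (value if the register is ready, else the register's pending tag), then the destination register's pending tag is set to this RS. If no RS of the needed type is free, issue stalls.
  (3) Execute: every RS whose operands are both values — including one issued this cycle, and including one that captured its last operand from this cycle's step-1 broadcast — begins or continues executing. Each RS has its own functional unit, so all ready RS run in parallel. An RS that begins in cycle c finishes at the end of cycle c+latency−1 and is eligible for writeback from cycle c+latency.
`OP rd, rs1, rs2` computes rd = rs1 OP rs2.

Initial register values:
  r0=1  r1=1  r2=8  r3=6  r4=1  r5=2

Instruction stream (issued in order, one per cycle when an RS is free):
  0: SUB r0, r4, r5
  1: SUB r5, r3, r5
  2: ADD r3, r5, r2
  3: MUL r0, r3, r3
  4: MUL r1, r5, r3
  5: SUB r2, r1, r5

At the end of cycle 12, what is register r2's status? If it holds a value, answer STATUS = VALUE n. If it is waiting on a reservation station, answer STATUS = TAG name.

  c1: issue SUB r0<-Add1  regs: r0:Add1,r1:1,r2:8,r3:6,r4:1,r5:2
  c2: issue SUB r5<-Add2  regs: r0:Add1,r1:1,r2:8,r3:6,r4:1,r5:Add2
  c3: stall  regs: r0:Add1,r1:1,r2:8,r3:6,r4:1,r5:Add2
  c4: CDB Add1=-1; issue ADD r3<-Add1  regs: r0:-1,r1:1,r2:8,r3:Add1,r4:1,r5:Add2
  c5: CDB Add2=4; issue MUL r0<-Mul1  regs: r0:Mul1,r1:1,r2:8,r3:Add1,r4:1,r5:4
  c6: issue MUL r1<-Mul2  regs: r0:Mul1,r1:Mul2,r2:8,r3:Add1,r4:1,r5:4
  c7: issue SUB r2<-Add2  regs: r0:Mul1,r1:Mul2,r2:Add2,r3:Add1,r4:1,r5:4
  c8: CDB Add1=12  regs: r0:Mul1,r1:Mul2,r2:Add2,r3:12,r4:1,r5:4
  c9: -  regs: r0:Mul1,r1:Mul2,r2:Add2,r3:12,r4:1,r5:4
  c10: -  regs: r0:Mul1,r1:Mul2,r2:Add2,r3:12,r4:1,r5:4
  c11: -  regs: r0:Mul1,r1:Mul2,r2:Add2,r3:12,r4:1,r5:4
  c12: CDB Mul1=144  regs: r0:144,r1:Mul2,r2:Add2,r3:12,r4:1,r5:4

STATUS = TAG Add2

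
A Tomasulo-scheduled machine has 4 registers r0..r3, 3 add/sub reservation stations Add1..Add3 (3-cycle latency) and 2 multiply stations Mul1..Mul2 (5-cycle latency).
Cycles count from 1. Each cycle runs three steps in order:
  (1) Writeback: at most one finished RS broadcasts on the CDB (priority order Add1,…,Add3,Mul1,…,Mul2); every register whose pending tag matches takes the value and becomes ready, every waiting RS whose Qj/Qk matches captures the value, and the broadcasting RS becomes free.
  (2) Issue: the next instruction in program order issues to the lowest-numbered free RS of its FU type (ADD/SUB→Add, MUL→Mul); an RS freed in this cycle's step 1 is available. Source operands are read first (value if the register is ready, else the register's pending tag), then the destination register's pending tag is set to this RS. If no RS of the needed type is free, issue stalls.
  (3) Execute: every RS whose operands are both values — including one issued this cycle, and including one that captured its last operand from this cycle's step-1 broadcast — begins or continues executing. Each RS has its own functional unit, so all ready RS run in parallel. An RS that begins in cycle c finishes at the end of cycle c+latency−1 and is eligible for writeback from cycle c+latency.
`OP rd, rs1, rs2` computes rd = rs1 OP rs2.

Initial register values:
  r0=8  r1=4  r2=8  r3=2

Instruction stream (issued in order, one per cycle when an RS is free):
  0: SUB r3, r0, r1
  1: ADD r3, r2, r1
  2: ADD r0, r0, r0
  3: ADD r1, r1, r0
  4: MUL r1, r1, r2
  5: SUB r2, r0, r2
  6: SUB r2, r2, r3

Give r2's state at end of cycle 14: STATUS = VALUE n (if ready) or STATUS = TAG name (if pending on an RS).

cycle 1: issue SUB r3<-Add1 // r0:8,r1:4,r2:8,r3:Add1
cycle 2: issue ADD r3<-Add2 // r0:8,r1:4,r2:8,r3:Add2
cycle 3: issue ADD r0<-Add3 // r0:Add3,r1:4,r2:8,r3:Add2
cycle 4: CDB Add1=4; issue ADD r1<-Add1 // r0:Add3,r1:Add1,r2:8,r3:Add2
cycle 5: CDB Add2=12; issue MUL r1<-Mul1 // r0:Add3,r1:Mul1,r2:8,r3:12
cycle 6: CDB Add3=16; issue SUB r2<-Add2 // r0:16,r1:Mul1,r2:Add2,r3:12
cycle 7: issue SUB r2<-Add3 // r0:16,r1:Mul1,r2:Add3,r3:12
cycle 8: - // r0:16,r1:Mul1,r2:Add3,r3:12
cycle 9: CDB Add1=20 // r0:16,r1:Mul1,r2:Add3,r3:12
cycle 10: CDB Add2=8 // r0:16,r1:Mul1,r2:Add3,r3:12
cycle 11: - // r0:16,r1:Mul1,r2:Add3,r3:12
cycle 12: - // r0:16,r1:Mul1,r2:Add3,r3:12
cycle 13: CDB Add3=-4 // r0:16,r1:Mul1,r2:-4,r3:12
cycle 14: CDB Mul1=160 // r0:16,r1:160,r2:-4,r3:12

STATUS = VALUE -4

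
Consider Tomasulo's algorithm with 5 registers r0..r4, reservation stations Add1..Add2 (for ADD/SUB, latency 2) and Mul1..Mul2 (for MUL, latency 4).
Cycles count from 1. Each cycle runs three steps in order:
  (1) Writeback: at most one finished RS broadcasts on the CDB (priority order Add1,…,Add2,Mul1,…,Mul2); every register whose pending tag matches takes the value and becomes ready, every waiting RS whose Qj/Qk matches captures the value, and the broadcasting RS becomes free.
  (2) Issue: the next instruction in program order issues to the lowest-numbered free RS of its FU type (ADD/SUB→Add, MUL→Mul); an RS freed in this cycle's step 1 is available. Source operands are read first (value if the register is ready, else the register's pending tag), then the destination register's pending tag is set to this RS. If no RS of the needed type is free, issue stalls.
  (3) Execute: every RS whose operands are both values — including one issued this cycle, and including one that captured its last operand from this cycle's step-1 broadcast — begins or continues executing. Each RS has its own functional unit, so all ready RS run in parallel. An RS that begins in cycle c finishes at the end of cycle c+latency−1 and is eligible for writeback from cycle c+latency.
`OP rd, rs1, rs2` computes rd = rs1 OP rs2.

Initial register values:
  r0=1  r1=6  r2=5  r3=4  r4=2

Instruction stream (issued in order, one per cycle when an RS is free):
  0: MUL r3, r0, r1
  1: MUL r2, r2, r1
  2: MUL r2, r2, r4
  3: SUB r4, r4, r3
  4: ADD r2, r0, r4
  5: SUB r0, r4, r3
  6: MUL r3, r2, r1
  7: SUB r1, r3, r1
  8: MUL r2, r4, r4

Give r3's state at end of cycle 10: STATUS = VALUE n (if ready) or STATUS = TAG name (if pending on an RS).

  c1: issue MUL r3<-Mul1  regs: r0:1,r1:6,r2:5,r3:Mul1,r4:2
  c2: issue MUL r2<-Mul2  regs: r0:1,r1:6,r2:Mul2,r3:Mul1,r4:2
  c3: stall  regs: r0:1,r1:6,r2:Mul2,r3:Mul1,r4:2
  c4: stall  regs: r0:1,r1:6,r2:Mul2,r3:Mul1,r4:2
  c5: CDB Mul1=6; issue MUL r2<-Mul1  regs: r0:1,r1:6,r2:Mul1,r3:6,r4:2
  c6: CDB Mul2=30; issue SUB r4<-Add1  regs: r0:1,r1:6,r2:Mul1,r3:6,r4:Add1
  c7: issue ADD r2<-Add2  regs: r0:1,r1:6,r2:Add2,r3:6,r4:Add1
  c8: CDB Add1=-4; issue SUB r0<-Add1  regs: r0:Add1,r1:6,r2:Add2,r3:6,r4:-4
  c9: issue MUL r3<-Mul2  regs: r0:Add1,r1:6,r2:Add2,r3:Mul2,r4:-4
  c10: CDB Add1=-10; issue SUB r1<-Add1  regs: r0:-10,r1:Add1,r2:Add2,r3:Mul2,r4:-4

STATUS = TAG Mul2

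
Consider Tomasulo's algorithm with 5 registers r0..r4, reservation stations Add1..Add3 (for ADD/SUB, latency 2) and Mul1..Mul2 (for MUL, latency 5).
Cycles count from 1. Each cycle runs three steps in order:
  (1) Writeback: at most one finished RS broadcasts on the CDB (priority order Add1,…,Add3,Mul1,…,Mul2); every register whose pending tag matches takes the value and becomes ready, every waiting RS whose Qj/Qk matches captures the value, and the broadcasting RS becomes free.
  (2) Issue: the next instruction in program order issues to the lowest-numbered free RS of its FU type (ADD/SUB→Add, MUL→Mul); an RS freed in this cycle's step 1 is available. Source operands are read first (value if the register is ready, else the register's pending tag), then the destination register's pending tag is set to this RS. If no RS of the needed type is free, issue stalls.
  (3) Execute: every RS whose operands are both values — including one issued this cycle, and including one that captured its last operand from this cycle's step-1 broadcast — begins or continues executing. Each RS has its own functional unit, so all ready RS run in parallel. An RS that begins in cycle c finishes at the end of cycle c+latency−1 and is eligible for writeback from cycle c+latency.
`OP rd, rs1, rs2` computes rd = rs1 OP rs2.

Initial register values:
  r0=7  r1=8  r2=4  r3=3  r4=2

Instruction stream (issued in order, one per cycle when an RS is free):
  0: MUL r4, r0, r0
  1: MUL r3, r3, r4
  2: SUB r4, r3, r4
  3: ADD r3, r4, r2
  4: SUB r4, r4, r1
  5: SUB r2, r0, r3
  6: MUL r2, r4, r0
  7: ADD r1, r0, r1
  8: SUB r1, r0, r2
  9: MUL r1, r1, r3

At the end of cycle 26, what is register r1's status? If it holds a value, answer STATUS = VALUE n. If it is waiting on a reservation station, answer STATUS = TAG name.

STATUS = TAG Mul2

c1: issue MUL r4<-Mul1 | r0:7,r1:8,r2:4,r3:3,r4:Mul1
c2: issue MUL r3<-Mul2 | r0:7,r1:8,r2:4,r3:Mul2,r4:Mul1
c3: issue SUB r4<-Add1 | r0:7,r1:8,r2:4,r3:Mul2,r4:Add1
c4: issue ADD r3<-Add2 | r0:7,r1:8,r2:4,r3:Add2,r4:Add1
c5: issue SUB r4<-Add3 | r0:7,r1:8,r2:4,r3:Add2,r4:Add3
c6: CDB Mul1=49; stall | r0:7,r1:8,r2:4,r3:Add2,r4:Add3
c7: stall | r0:7,r1:8,r2:4,r3:Add2,r4:Add3
c8: stall | r0:7,r1:8,r2:4,r3:Add2,r4:Add3
c9: stall | r0:7,r1:8,r2:4,r3:Add2,r4:Add3
c10: stall | r0:7,r1:8,r2:4,r3:Add2,r4:Add3
c11: CDB Mul2=147; stall | r0:7,r1:8,r2:4,r3:Add2,r4:Add3
c12: stall | r0:7,r1:8,r2:4,r3:Add2,r4:Add3
c13: CDB Add1=98; issue SUB r2<-Add1 | r0:7,r1:8,r2:Add1,r3:Add2,r4:Add3
c14: issue MUL r2<-Mul1 | r0:7,r1:8,r2:Mul1,r3:Add2,r4:Add3
c15: CDB Add2=102; issue ADD r1<-Add2 | r0:7,r1:Add2,r2:Mul1,r3:102,r4:Add3
c16: CDB Add3=90; issue SUB r1<-Add3 | r0:7,r1:Add3,r2:Mul1,r3:102,r4:90
c17: CDB Add1=-95; issue MUL r1<-Mul2 | r0:7,r1:Mul2,r2:Mul1,r3:102,r4:90
c18: CDB Add2=15 | r0:7,r1:Mul2,r2:Mul1,r3:102,r4:90
c19: - | r0:7,r1:Mul2,r2:Mul1,r3:102,r4:90
c20: - | r0:7,r1:Mul2,r2:Mul1,r3:102,r4:90
c21: CDB Mul1=630 | r0:7,r1:Mul2,r2:630,r3:102,r4:90
c22: - | r0:7,r1:Mul2,r2:630,r3:102,r4:90
c23: CDB Add3=-623 | r0:7,r1:Mul2,r2:630,r3:102,r4:90
c24: - | r0:7,r1:Mul2,r2:630,r3:102,r4:90
c25: - | r0:7,r1:Mul2,r2:630,r3:102,r4:90
c26: - | r0:7,r1:Mul2,r2:630,r3:102,r4:90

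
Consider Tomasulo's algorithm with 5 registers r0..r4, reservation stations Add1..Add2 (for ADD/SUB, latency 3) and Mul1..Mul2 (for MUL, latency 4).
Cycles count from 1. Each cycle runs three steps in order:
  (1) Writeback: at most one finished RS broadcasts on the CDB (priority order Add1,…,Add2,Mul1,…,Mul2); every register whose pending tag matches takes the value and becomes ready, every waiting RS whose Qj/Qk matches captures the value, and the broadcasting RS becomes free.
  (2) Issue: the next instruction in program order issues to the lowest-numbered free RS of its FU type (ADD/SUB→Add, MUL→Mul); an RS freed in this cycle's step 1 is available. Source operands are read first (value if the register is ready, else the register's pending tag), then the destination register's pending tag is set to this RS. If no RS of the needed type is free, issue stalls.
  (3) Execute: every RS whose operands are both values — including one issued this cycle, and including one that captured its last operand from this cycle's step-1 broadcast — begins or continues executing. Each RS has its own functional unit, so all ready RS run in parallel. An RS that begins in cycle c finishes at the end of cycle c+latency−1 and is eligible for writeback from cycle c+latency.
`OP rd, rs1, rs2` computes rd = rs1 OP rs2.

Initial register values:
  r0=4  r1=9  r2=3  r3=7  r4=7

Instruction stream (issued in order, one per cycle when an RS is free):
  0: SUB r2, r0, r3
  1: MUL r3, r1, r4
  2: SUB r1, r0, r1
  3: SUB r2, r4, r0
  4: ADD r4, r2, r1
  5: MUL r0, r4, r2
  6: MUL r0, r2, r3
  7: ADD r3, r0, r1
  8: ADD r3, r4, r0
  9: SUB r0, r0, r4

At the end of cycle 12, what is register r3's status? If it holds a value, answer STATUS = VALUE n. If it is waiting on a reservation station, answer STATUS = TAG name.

  c1: issue SUB r2<-Add1  regs: r0:4,r1:9,r2:Add1,r3:7,r4:7
  c2: issue MUL r3<-Mul1  regs: r0:4,r1:9,r2:Add1,r3:Mul1,r4:7
  c3: issue SUB r1<-Add2  regs: r0:4,r1:Add2,r2:Add1,r3:Mul1,r4:7
  c4: CDB Add1=-3; issue SUB r2<-Add1  regs: r0:4,r1:Add2,r2:Add1,r3:Mul1,r4:7
  c5: stall  regs: r0:4,r1:Add2,r2:Add1,r3:Mul1,r4:7
  c6: CDB Add2=-5; issue ADD r4<-Add2  regs: r0:4,r1:-5,r2:Add1,r3:Mul1,r4:Add2
  c7: CDB Add1=3; issue MUL r0<-Mul2  regs: r0:Mul2,r1:-5,r2:3,r3:Mul1,r4:Add2
  c8: CDB Mul1=63; issue MUL r0<-Mul1  regs: r0:Mul1,r1:-5,r2:3,r3:63,r4:Add2
  c9: issue ADD r3<-Add1  regs: r0:Mul1,r1:-5,r2:3,r3:Add1,r4:Add2
  c10: CDB Add2=-2; issue ADD r3<-Add2  regs: r0:Mul1,r1:-5,r2:3,r3:Add2,r4:-2
  c11: stall  regs: r0:Mul1,r1:-5,r2:3,r3:Add2,r4:-2
  c12: CDB Mul1=189; stall  regs: r0:189,r1:-5,r2:3,r3:Add2,r4:-2

STATUS = TAG Add2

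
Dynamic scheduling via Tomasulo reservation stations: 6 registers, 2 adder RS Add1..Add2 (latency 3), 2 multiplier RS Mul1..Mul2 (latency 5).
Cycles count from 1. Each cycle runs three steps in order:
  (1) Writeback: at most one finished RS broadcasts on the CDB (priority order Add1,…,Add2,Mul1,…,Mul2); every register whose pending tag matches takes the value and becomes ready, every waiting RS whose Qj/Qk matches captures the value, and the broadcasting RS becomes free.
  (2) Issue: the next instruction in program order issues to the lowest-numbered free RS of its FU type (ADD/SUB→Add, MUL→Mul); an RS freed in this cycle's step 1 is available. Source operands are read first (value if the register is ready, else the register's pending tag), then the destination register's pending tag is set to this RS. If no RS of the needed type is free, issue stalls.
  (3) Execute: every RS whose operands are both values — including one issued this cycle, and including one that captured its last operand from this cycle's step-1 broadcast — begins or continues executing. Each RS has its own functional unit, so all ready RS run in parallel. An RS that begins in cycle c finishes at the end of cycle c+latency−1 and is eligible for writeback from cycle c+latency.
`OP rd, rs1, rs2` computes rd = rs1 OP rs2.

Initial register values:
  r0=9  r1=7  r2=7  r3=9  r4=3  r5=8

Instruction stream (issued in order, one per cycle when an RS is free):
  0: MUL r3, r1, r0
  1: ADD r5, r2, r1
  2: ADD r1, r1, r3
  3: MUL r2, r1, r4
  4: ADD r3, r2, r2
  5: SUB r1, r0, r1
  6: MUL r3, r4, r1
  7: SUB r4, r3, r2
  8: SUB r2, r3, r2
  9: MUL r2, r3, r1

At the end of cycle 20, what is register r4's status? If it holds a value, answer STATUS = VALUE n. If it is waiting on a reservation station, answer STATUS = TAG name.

STATUS = TAG Add2

cycle 1: issue MUL r3<-Mul1 // r0:9,r1:7,r2:7,r3:Mul1,r4:3,r5:8
cycle 2: issue ADD r5<-Add1 // r0:9,r1:7,r2:7,r3:Mul1,r4:3,r5:Add1
cycle 3: issue ADD r1<-Add2 // r0:9,r1:Add2,r2:7,r3:Mul1,r4:3,r5:Add1
cycle 4: issue MUL r2<-Mul2 // r0:9,r1:Add2,r2:Mul2,r3:Mul1,r4:3,r5:Add1
cycle 5: CDB Add1=14; issue ADD r3<-Add1 // r0:9,r1:Add2,r2:Mul2,r3:Add1,r4:3,r5:14
cycle 6: CDB Mul1=63; stall // r0:9,r1:Add2,r2:Mul2,r3:Add1,r4:3,r5:14
cycle 7: stall // r0:9,r1:Add2,r2:Mul2,r3:Add1,r4:3,r5:14
cycle 8: stall // r0:9,r1:Add2,r2:Mul2,r3:Add1,r4:3,r5:14
cycle 9: CDB Add2=70; issue SUB r1<-Add2 // r0:9,r1:Add2,r2:Mul2,r3:Add1,r4:3,r5:14
cycle 10: issue MUL r3<-Mul1 // r0:9,r1:Add2,r2:Mul2,r3:Mul1,r4:3,r5:14
cycle 11: stall // r0:9,r1:Add2,r2:Mul2,r3:Mul1,r4:3,r5:14
cycle 12: CDB Add2=-61; issue SUB r4<-Add2 // r0:9,r1:-61,r2:Mul2,r3:Mul1,r4:Add2,r5:14
cycle 13: stall // r0:9,r1:-61,r2:Mul2,r3:Mul1,r4:Add2,r5:14
cycle 14: CDB Mul2=210; stall // r0:9,r1:-61,r2:210,r3:Mul1,r4:Add2,r5:14
cycle 15: stall // r0:9,r1:-61,r2:210,r3:Mul1,r4:Add2,r5:14
cycle 16: stall // r0:9,r1:-61,r2:210,r3:Mul1,r4:Add2,r5:14
cycle 17: CDB Add1=420; issue SUB r2<-Add1 // r0:9,r1:-61,r2:Add1,r3:Mul1,r4:Add2,r5:14
cycle 18: CDB Mul1=-183; issue MUL r2<-Mul1 // r0:9,r1:-61,r2:Mul1,r3:-183,r4:Add2,r5:14
cycle 19: - // r0:9,r1:-61,r2:Mul1,r3:-183,r4:Add2,r5:14
cycle 20: - // r0:9,r1:-61,r2:Mul1,r3:-183,r4:Add2,r5:14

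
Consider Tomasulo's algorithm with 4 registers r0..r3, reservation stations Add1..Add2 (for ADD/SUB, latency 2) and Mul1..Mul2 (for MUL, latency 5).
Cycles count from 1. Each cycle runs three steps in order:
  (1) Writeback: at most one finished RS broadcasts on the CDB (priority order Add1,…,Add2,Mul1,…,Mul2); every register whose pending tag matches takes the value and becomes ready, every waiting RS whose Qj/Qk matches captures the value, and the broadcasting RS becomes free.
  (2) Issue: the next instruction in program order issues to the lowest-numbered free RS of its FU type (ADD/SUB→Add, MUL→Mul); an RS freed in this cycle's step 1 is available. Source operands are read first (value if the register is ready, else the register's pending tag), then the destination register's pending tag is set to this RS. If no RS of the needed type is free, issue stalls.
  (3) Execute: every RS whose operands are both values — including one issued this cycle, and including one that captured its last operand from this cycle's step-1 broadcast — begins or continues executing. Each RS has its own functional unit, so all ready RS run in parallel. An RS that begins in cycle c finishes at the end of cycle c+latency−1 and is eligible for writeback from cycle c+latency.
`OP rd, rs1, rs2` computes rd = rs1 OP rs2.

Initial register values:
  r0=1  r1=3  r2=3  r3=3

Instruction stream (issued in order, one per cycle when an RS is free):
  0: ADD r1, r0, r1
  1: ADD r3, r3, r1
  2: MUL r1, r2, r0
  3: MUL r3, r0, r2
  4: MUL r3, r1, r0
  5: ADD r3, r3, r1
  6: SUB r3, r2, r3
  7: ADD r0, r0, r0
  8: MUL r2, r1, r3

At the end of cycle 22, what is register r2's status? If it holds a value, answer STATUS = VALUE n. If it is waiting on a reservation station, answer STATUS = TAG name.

STATUS = TAG Mul1

c1: issue ADD r1<-Add1 | r0:1,r1:Add1,r2:3,r3:3
c2: issue ADD r3<-Add2 | r0:1,r1:Add1,r2:3,r3:Add2
c3: CDB Add1=4; issue MUL r1<-Mul1 | r0:1,r1:Mul1,r2:3,r3:Add2
c4: issue MUL r3<-Mul2 | r0:1,r1:Mul1,r2:3,r3:Mul2
c5: CDB Add2=7; stall | r0:1,r1:Mul1,r2:3,r3:Mul2
c6: stall | r0:1,r1:Mul1,r2:3,r3:Mul2
c7: stall | r0:1,r1:Mul1,r2:3,r3:Mul2
c8: CDB Mul1=3; issue MUL r3<-Mul1 | r0:1,r1:3,r2:3,r3:Mul1
c9: CDB Mul2=3; issue ADD r3<-Add1 | r0:1,r1:3,r2:3,r3:Add1
c10: issue SUB r3<-Add2 | r0:1,r1:3,r2:3,r3:Add2
c11: stall | r0:1,r1:3,r2:3,r3:Add2
c12: stall | r0:1,r1:3,r2:3,r3:Add2
c13: CDB Mul1=3; stall | r0:1,r1:3,r2:3,r3:Add2
c14: stall | r0:1,r1:3,r2:3,r3:Add2
c15: CDB Add1=6; issue ADD r0<-Add1 | r0:Add1,r1:3,r2:3,r3:Add2
c16: issue MUL r2<-Mul1 | r0:Add1,r1:3,r2:Mul1,r3:Add2
c17: CDB Add1=2 | r0:2,r1:3,r2:Mul1,r3:Add2
c18: CDB Add2=-3 | r0:2,r1:3,r2:Mul1,r3:-3
c19: - | r0:2,r1:3,r2:Mul1,r3:-3
c20: - | r0:2,r1:3,r2:Mul1,r3:-3
c21: - | r0:2,r1:3,r2:Mul1,r3:-3
c22: - | r0:2,r1:3,r2:Mul1,r3:-3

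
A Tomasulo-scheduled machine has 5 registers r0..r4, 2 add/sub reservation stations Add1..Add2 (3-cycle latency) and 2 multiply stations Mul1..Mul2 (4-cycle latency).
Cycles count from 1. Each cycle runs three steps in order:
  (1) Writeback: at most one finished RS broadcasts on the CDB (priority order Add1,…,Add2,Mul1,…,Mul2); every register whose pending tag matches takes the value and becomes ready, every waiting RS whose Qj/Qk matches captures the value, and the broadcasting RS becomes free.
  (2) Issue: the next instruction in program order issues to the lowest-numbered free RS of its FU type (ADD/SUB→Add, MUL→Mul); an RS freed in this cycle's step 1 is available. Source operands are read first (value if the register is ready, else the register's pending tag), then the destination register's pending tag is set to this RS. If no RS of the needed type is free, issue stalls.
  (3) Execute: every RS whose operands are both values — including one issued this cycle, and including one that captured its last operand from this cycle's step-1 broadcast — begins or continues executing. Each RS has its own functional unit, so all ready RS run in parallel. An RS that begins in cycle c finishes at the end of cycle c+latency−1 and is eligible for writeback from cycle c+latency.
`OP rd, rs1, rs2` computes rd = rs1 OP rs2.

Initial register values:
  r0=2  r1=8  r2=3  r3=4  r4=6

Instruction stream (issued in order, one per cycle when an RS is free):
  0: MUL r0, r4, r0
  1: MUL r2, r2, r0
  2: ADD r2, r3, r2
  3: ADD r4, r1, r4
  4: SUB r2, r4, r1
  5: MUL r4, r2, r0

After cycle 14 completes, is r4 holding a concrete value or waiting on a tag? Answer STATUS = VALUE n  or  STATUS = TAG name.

cycle 1: issue MUL r0<-Mul1 // r0:Mul1,r1:8,r2:3,r3:4,r4:6
cycle 2: issue MUL r2<-Mul2 // r0:Mul1,r1:8,r2:Mul2,r3:4,r4:6
cycle 3: issue ADD r2<-Add1 // r0:Mul1,r1:8,r2:Add1,r3:4,r4:6
cycle 4: issue ADD r4<-Add2 // r0:Mul1,r1:8,r2:Add1,r3:4,r4:Add2
cycle 5: CDB Mul1=12; stall // r0:12,r1:8,r2:Add1,r3:4,r4:Add2
cycle 6: stall // r0:12,r1:8,r2:Add1,r3:4,r4:Add2
cycle 7: CDB Add2=14; issue SUB r2<-Add2 // r0:12,r1:8,r2:Add2,r3:4,r4:14
cycle 8: issue MUL r4<-Mul1 // r0:12,r1:8,r2:Add2,r3:4,r4:Mul1
cycle 9: CDB Mul2=36 // r0:12,r1:8,r2:Add2,r3:4,r4:Mul1
cycle 10: CDB Add2=6 // r0:12,r1:8,r2:6,r3:4,r4:Mul1
cycle 11: - // r0:12,r1:8,r2:6,r3:4,r4:Mul1
cycle 12: CDB Add1=40 // r0:12,r1:8,r2:6,r3:4,r4:Mul1
cycle 13: - // r0:12,r1:8,r2:6,r3:4,r4:Mul1
cycle 14: CDB Mul1=72 // r0:12,r1:8,r2:6,r3:4,r4:72

STATUS = VALUE 72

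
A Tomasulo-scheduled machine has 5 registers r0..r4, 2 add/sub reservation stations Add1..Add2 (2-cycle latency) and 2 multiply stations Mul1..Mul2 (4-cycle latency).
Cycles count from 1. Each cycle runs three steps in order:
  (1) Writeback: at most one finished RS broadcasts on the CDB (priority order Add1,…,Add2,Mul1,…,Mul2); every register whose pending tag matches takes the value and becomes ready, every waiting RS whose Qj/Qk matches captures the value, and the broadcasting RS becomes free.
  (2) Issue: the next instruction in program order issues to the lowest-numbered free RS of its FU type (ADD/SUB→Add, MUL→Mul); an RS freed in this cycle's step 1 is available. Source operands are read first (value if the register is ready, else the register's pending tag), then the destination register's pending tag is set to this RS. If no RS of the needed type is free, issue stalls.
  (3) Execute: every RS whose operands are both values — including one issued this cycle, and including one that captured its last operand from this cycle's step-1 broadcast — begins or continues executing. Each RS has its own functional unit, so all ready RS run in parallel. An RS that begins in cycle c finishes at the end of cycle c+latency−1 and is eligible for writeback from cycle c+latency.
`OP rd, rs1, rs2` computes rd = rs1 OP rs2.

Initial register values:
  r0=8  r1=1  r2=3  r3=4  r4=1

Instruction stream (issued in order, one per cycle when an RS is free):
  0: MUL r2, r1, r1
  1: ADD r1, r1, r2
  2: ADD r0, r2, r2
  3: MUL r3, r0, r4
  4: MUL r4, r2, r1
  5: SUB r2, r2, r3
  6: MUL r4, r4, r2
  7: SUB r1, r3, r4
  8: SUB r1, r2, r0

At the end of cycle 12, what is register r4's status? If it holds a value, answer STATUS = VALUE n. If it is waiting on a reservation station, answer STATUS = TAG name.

STATUS = TAG Mul1

c1: issue MUL r2<-Mul1 | r0:8,r1:1,r2:Mul1,r3:4,r4:1
c2: issue ADD r1<-Add1 | r0:8,r1:Add1,r2:Mul1,r3:4,r4:1
c3: issue ADD r0<-Add2 | r0:Add2,r1:Add1,r2:Mul1,r3:4,r4:1
c4: issue MUL r3<-Mul2 | r0:Add2,r1:Add1,r2:Mul1,r3:Mul2,r4:1
c5: CDB Mul1=1; issue MUL r4<-Mul1 | r0:Add2,r1:Add1,r2:1,r3:Mul2,r4:Mul1
c6: stall | r0:Add2,r1:Add1,r2:1,r3:Mul2,r4:Mul1
c7: CDB Add1=2; issue SUB r2<-Add1 | r0:Add2,r1:2,r2:Add1,r3:Mul2,r4:Mul1
c8: CDB Add2=2; stall | r0:2,r1:2,r2:Add1,r3:Mul2,r4:Mul1
c9: stall | r0:2,r1:2,r2:Add1,r3:Mul2,r4:Mul1
c10: stall | r0:2,r1:2,r2:Add1,r3:Mul2,r4:Mul1
c11: CDB Mul1=2; issue MUL r4<-Mul1 | r0:2,r1:2,r2:Add1,r3:Mul2,r4:Mul1
c12: CDB Mul2=2; issue SUB r1<-Add2 | r0:2,r1:Add2,r2:Add1,r3:2,r4:Mul1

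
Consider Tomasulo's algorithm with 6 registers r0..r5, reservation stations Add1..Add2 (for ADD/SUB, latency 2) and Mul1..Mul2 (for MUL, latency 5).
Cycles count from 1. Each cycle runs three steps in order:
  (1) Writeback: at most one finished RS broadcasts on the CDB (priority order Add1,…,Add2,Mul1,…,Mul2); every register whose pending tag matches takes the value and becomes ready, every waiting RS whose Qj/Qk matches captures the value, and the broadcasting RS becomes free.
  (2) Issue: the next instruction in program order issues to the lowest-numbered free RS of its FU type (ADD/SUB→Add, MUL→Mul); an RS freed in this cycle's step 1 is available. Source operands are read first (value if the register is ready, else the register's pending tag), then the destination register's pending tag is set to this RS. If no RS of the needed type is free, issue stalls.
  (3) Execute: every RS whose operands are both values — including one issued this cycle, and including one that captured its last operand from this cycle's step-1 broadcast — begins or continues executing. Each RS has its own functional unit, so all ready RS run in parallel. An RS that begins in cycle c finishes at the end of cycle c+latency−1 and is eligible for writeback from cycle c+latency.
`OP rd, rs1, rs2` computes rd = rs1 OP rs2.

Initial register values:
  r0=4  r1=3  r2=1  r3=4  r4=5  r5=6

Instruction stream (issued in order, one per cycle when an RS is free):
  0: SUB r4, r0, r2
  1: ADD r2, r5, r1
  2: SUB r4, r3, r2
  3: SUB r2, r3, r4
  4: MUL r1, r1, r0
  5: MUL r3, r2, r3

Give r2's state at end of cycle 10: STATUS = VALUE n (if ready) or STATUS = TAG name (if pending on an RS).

  c1: issue SUB r4<-Add1  regs: r0:4,r1:3,r2:1,r3:4,r4:Add1,r5:6
  c2: issue ADD r2<-Add2  regs: r0:4,r1:3,r2:Add2,r3:4,r4:Add1,r5:6
  c3: CDB Add1=3; issue SUB r4<-Add1  regs: r0:4,r1:3,r2:Add2,r3:4,r4:Add1,r5:6
  c4: CDB Add2=9; issue SUB r2<-Add2  regs: r0:4,r1:3,r2:Add2,r3:4,r4:Add1,r5:6
  c5: issue MUL r1<-Mul1  regs: r0:4,r1:Mul1,r2:Add2,r3:4,r4:Add1,r5:6
  c6: CDB Add1=-5; issue MUL r3<-Mul2  regs: r0:4,r1:Mul1,r2:Add2,r3:Mul2,r4:-5,r5:6
  c7: -  regs: r0:4,r1:Mul1,r2:Add2,r3:Mul2,r4:-5,r5:6
  c8: CDB Add2=9  regs: r0:4,r1:Mul1,r2:9,r3:Mul2,r4:-5,r5:6
  c9: -  regs: r0:4,r1:Mul1,r2:9,r3:Mul2,r4:-5,r5:6
  c10: CDB Mul1=12  regs: r0:4,r1:12,r2:9,r3:Mul2,r4:-5,r5:6

STATUS = VALUE 9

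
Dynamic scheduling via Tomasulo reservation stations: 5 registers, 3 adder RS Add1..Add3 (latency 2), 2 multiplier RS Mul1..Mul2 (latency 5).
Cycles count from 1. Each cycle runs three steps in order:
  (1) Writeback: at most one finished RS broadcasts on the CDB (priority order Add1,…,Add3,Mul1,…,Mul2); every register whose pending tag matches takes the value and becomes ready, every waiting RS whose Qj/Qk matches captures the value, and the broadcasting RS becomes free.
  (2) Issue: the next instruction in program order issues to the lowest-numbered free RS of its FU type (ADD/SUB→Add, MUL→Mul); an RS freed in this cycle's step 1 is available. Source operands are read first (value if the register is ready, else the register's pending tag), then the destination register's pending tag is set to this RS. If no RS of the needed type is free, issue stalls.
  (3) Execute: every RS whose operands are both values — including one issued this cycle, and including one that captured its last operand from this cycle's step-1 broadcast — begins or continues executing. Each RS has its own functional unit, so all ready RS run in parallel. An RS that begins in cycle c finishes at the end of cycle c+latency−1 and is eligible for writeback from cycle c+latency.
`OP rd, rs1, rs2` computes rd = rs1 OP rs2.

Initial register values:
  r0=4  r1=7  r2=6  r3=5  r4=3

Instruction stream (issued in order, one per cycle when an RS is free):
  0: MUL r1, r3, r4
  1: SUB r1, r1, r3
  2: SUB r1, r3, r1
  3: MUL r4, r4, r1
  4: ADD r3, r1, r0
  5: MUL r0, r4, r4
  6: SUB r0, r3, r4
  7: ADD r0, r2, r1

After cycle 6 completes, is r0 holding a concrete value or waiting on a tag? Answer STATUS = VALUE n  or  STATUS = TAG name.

STATUS = TAG Mul1

c1: issue MUL r1<-Mul1 | r0:4,r1:Mul1,r2:6,r3:5,r4:3
c2: issue SUB r1<-Add1 | r0:4,r1:Add1,r2:6,r3:5,r4:3
c3: issue SUB r1<-Add2 | r0:4,r1:Add2,r2:6,r3:5,r4:3
c4: issue MUL r4<-Mul2 | r0:4,r1:Add2,r2:6,r3:5,r4:Mul2
c5: issue ADD r3<-Add3 | r0:4,r1:Add2,r2:6,r3:Add3,r4:Mul2
c6: CDB Mul1=15; issue MUL r0<-Mul1 | r0:Mul1,r1:Add2,r2:6,r3:Add3,r4:Mul2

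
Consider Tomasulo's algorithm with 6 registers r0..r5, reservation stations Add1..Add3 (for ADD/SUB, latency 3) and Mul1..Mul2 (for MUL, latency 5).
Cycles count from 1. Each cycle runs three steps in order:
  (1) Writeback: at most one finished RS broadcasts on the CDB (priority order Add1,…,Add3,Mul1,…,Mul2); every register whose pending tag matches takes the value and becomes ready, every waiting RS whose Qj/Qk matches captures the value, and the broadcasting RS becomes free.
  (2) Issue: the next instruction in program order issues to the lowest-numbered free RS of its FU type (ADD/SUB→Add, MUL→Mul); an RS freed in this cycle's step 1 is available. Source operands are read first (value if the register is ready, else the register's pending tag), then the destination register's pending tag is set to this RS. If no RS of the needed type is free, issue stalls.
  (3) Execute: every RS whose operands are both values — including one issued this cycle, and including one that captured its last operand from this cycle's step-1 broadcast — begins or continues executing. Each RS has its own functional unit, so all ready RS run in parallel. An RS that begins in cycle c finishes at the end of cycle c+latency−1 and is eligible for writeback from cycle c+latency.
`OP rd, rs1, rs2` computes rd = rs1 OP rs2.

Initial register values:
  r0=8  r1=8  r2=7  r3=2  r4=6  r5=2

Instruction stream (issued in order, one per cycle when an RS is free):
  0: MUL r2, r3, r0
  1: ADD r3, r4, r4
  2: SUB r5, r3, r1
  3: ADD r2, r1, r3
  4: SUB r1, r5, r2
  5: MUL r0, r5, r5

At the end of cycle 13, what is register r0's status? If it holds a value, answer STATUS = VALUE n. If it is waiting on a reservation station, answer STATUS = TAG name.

c1: issue MUL r2<-Mul1 | r0:8,r1:8,r2:Mul1,r3:2,r4:6,r5:2
c2: issue ADD r3<-Add1 | r0:8,r1:8,r2:Mul1,r3:Add1,r4:6,r5:2
c3: issue SUB r5<-Add2 | r0:8,r1:8,r2:Mul1,r3:Add1,r4:6,r5:Add2
c4: issue ADD r2<-Add3 | r0:8,r1:8,r2:Add3,r3:Add1,r4:6,r5:Add2
c5: CDB Add1=12; issue SUB r1<-Add1 | r0:8,r1:Add1,r2:Add3,r3:12,r4:6,r5:Add2
c6: CDB Mul1=16; issue MUL r0<-Mul1 | r0:Mul1,r1:Add1,r2:Add3,r3:12,r4:6,r5:Add2
c7: - | r0:Mul1,r1:Add1,r2:Add3,r3:12,r4:6,r5:Add2
c8: CDB Add2=4 | r0:Mul1,r1:Add1,r2:Add3,r3:12,r4:6,r5:4
c9: CDB Add3=20 | r0:Mul1,r1:Add1,r2:20,r3:12,r4:6,r5:4
c10: - | r0:Mul1,r1:Add1,r2:20,r3:12,r4:6,r5:4
c11: - | r0:Mul1,r1:Add1,r2:20,r3:12,r4:6,r5:4
c12: CDB Add1=-16 | r0:Mul1,r1:-16,r2:20,r3:12,r4:6,r5:4
c13: CDB Mul1=16 | r0:16,r1:-16,r2:20,r3:12,r4:6,r5:4

STATUS = VALUE 16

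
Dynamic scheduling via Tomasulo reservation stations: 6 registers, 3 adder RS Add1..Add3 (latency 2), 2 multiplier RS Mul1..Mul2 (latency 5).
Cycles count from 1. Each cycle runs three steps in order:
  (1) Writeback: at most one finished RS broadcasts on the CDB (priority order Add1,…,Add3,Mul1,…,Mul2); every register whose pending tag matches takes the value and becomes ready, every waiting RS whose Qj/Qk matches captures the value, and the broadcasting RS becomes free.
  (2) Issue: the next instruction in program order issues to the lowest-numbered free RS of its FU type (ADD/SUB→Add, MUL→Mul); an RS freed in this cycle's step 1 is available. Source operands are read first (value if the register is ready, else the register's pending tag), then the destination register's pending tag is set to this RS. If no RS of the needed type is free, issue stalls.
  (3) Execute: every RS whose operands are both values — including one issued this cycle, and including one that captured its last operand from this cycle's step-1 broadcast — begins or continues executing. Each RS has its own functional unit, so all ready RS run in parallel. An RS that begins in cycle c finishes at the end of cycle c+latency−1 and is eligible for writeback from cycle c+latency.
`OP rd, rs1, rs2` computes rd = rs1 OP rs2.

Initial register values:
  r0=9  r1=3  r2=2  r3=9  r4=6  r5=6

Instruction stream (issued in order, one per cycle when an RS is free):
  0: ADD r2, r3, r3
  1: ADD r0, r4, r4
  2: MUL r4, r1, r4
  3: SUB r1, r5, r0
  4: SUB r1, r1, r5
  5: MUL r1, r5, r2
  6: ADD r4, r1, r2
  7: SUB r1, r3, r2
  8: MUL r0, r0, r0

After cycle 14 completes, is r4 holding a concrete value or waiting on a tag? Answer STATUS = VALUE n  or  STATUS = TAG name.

STATUS = VALUE 126

c1: issue ADD r2<-Add1 | r0:9,r1:3,r2:Add1,r3:9,r4:6,r5:6
c2: issue ADD r0<-Add2 | r0:Add2,r1:3,r2:Add1,r3:9,r4:6,r5:6
c3: CDB Add1=18; issue MUL r4<-Mul1 | r0:Add2,r1:3,r2:18,r3:9,r4:Mul1,r5:6
c4: CDB Add2=12; issue SUB r1<-Add1 | r0:12,r1:Add1,r2:18,r3:9,r4:Mul1,r5:6
c5: issue SUB r1<-Add2 | r0:12,r1:Add2,r2:18,r3:9,r4:Mul1,r5:6
c6: CDB Add1=-6; issue MUL r1<-Mul2 | r0:12,r1:Mul2,r2:18,r3:9,r4:Mul1,r5:6
c7: issue ADD r4<-Add1 | r0:12,r1:Mul2,r2:18,r3:9,r4:Add1,r5:6
c8: CDB Add2=-12; issue SUB r1<-Add2 | r0:12,r1:Add2,r2:18,r3:9,r4:Add1,r5:6
c9: CDB Mul1=18; issue MUL r0<-Mul1 | r0:Mul1,r1:Add2,r2:18,r3:9,r4:Add1,r5:6
c10: CDB Add2=-9 | r0:Mul1,r1:-9,r2:18,r3:9,r4:Add1,r5:6
c11: CDB Mul2=108 | r0:Mul1,r1:-9,r2:18,r3:9,r4:Add1,r5:6
c12: - | r0:Mul1,r1:-9,r2:18,r3:9,r4:Add1,r5:6
c13: CDB Add1=126 | r0:Mul1,r1:-9,r2:18,r3:9,r4:126,r5:6
c14: CDB Mul1=144 | r0:144,r1:-9,r2:18,r3:9,r4:126,r5:6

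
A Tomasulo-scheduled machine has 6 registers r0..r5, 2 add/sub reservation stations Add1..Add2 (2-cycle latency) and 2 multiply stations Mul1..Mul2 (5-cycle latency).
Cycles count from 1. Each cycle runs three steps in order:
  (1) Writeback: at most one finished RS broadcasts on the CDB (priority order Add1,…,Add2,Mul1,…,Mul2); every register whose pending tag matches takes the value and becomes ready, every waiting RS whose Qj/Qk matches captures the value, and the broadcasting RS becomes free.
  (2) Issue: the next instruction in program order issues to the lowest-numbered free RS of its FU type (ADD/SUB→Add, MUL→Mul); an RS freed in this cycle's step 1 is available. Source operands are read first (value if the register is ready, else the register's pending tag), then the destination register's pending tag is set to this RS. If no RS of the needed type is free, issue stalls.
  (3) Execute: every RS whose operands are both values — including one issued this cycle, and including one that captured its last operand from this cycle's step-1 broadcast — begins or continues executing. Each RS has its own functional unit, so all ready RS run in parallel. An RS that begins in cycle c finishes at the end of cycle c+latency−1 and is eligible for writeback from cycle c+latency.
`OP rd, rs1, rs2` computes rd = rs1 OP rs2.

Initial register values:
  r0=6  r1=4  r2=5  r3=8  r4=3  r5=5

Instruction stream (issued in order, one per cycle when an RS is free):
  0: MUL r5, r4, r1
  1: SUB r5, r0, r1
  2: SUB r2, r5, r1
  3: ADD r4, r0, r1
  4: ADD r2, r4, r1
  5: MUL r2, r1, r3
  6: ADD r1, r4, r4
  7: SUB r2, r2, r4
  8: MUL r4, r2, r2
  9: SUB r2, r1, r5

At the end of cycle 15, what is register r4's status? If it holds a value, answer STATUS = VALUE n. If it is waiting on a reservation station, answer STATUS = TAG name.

c1: issue MUL r5<-Mul1 | r0:6,r1:4,r2:5,r3:8,r4:3,r5:Mul1
c2: issue SUB r5<-Add1 | r0:6,r1:4,r2:5,r3:8,r4:3,r5:Add1
c3: issue SUB r2<-Add2 | r0:6,r1:4,r2:Add2,r3:8,r4:3,r5:Add1
c4: CDB Add1=2; issue ADD r4<-Add1 | r0:6,r1:4,r2:Add2,r3:8,r4:Add1,r5:2
c5: stall | r0:6,r1:4,r2:Add2,r3:8,r4:Add1,r5:2
c6: CDB Add1=10; issue ADD r2<-Add1 | r0:6,r1:4,r2:Add1,r3:8,r4:10,r5:2
c7: CDB Add2=-2; issue MUL r2<-Mul2 | r0:6,r1:4,r2:Mul2,r3:8,r4:10,r5:2
c8: CDB Add1=14; issue ADD r1<-Add1 | r0:6,r1:Add1,r2:Mul2,r3:8,r4:10,r5:2
c9: CDB Mul1=12; issue SUB r2<-Add2 | r0:6,r1:Add1,r2:Add2,r3:8,r4:10,r5:2
c10: CDB Add1=20; issue MUL r4<-Mul1 | r0:6,r1:20,r2:Add2,r3:8,r4:Mul1,r5:2
c11: issue SUB r2<-Add1 | r0:6,r1:20,r2:Add1,r3:8,r4:Mul1,r5:2
c12: CDB Mul2=32 | r0:6,r1:20,r2:Add1,r3:8,r4:Mul1,r5:2
c13: CDB Add1=18 | r0:6,r1:20,r2:18,r3:8,r4:Mul1,r5:2
c14: CDB Add2=22 | r0:6,r1:20,r2:18,r3:8,r4:Mul1,r5:2
c15: - | r0:6,r1:20,r2:18,r3:8,r4:Mul1,r5:2

STATUS = TAG Mul1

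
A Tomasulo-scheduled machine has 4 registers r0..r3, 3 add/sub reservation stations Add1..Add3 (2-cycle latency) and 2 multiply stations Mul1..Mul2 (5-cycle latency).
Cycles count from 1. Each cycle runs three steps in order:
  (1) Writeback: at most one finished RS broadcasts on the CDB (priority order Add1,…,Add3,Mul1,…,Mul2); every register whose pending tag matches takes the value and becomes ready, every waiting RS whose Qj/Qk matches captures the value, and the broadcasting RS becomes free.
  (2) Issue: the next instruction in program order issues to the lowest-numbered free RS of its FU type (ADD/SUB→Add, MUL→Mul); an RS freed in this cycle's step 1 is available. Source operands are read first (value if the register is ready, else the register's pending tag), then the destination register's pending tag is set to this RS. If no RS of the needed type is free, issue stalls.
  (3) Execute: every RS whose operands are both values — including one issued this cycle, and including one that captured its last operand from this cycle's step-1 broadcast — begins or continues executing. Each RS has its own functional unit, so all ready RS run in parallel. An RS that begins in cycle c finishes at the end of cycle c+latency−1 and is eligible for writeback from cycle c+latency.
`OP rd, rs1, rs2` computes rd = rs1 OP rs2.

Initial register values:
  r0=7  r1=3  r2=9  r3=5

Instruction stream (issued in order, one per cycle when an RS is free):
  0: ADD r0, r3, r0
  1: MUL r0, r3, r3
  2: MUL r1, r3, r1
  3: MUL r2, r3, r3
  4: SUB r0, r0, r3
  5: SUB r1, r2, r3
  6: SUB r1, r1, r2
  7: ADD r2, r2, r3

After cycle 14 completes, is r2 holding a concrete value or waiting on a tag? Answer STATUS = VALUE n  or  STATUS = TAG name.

  c1: issue ADD r0<-Add1  regs: r0:Add1,r1:3,r2:9,r3:5
  c2: issue MUL r0<-Mul1  regs: r0:Mul1,r1:3,r2:9,r3:5
  c3: CDB Add1=12; issue MUL r1<-Mul2  regs: r0:Mul1,r1:Mul2,r2:9,r3:5
  c4: stall  regs: r0:Mul1,r1:Mul2,r2:9,r3:5
  c5: stall  regs: r0:Mul1,r1:Mul2,r2:9,r3:5
  c6: stall  regs: r0:Mul1,r1:Mul2,r2:9,r3:5
  c7: CDB Mul1=25; issue MUL r2<-Mul1  regs: r0:25,r1:Mul2,r2:Mul1,r3:5
  c8: CDB Mul2=15; issue SUB r0<-Add1  regs: r0:Add1,r1:15,r2:Mul1,r3:5
  c9: issue SUB r1<-Add2  regs: r0:Add1,r1:Add2,r2:Mul1,r3:5
  c10: CDB Add1=20; issue SUB r1<-Add1  regs: r0:20,r1:Add1,r2:Mul1,r3:5
  c11: issue ADD r2<-Add3  regs: r0:20,r1:Add1,r2:Add3,r3:5
  c12: CDB Mul1=25  regs: r0:20,r1:Add1,r2:Add3,r3:5
  c13: -  regs: r0:20,r1:Add1,r2:Add3,r3:5
  c14: CDB Add2=20  regs: r0:20,r1:Add1,r2:Add3,r3:5

STATUS = TAG Add3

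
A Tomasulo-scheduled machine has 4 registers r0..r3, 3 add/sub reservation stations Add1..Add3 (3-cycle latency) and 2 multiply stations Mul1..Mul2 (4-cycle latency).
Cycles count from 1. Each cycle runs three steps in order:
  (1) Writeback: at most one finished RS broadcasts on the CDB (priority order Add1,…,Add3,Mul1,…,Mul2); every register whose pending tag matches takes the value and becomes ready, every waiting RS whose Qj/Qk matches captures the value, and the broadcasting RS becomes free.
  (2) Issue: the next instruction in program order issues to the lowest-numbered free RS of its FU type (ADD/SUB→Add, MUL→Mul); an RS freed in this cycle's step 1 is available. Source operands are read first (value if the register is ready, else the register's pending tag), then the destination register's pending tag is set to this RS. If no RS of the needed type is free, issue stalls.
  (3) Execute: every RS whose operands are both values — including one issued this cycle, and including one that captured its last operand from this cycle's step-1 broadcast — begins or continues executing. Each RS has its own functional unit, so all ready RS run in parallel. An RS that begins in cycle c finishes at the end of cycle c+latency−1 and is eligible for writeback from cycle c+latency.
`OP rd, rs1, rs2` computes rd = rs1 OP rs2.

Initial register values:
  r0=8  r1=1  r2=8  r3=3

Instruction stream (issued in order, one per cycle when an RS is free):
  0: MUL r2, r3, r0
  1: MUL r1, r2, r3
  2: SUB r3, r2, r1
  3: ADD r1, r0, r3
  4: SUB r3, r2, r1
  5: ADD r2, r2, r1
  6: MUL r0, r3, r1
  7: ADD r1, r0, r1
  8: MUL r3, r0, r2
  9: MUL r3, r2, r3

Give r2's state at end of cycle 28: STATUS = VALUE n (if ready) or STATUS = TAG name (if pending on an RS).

c1: issue MUL r2<-Mul1 | r0:8,r1:1,r2:Mul1,r3:3
c2: issue MUL r1<-Mul2 | r0:8,r1:Mul2,r2:Mul1,r3:3
c3: issue SUB r3<-Add1 | r0:8,r1:Mul2,r2:Mul1,r3:Add1
c4: issue ADD r1<-Add2 | r0:8,r1:Add2,r2:Mul1,r3:Add1
c5: CDB Mul1=24; issue SUB r3<-Add3 | r0:8,r1:Add2,r2:24,r3:Add3
c6: stall | r0:8,r1:Add2,r2:24,r3:Add3
c7: stall | r0:8,r1:Add2,r2:24,r3:Add3
c8: stall | r0:8,r1:Add2,r2:24,r3:Add3
c9: CDB Mul2=72; stall | r0:8,r1:Add2,r2:24,r3:Add3
c10: stall | r0:8,r1:Add2,r2:24,r3:Add3
c11: stall | r0:8,r1:Add2,r2:24,r3:Add3
c12: CDB Add1=-48; issue ADD r2<-Add1 | r0:8,r1:Add2,r2:Add1,r3:Add3
c13: issue MUL r0<-Mul1 | r0:Mul1,r1:Add2,r2:Add1,r3:Add3
c14: stall | r0:Mul1,r1:Add2,r2:Add1,r3:Add3
c15: CDB Add2=-40; issue ADD r1<-Add2 | r0:Mul1,r1:Add2,r2:Add1,r3:Add3
c16: issue MUL r3<-Mul2 | r0:Mul1,r1:Add2,r2:Add1,r3:Mul2
c17: stall | r0:Mul1,r1:Add2,r2:Add1,r3:Mul2
c18: CDB Add1=-16; stall | r0:Mul1,r1:Add2,r2:-16,r3:Mul2
c19: CDB Add3=64; stall | r0:Mul1,r1:Add2,r2:-16,r3:Mul2
c20: stall | r0:Mul1,r1:Add2,r2:-16,r3:Mul2
c21: stall | r0:Mul1,r1:Add2,r2:-16,r3:Mul2
c22: stall | r0:Mul1,r1:Add2,r2:-16,r3:Mul2
c23: CDB Mul1=-2560; issue MUL r3<-Mul1 | r0:-2560,r1:Add2,r2:-16,r3:Mul1
c24: - | r0:-2560,r1:Add2,r2:-16,r3:Mul1
c25: - | r0:-2560,r1:Add2,r2:-16,r3:Mul1
c26: CDB Add2=-2600 | r0:-2560,r1:-2600,r2:-16,r3:Mul1
c27: CDB Mul2=40960 | r0:-2560,r1:-2600,r2:-16,r3:Mul1
c28: - | r0:-2560,r1:-2600,r2:-16,r3:Mul1

STATUS = VALUE -16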